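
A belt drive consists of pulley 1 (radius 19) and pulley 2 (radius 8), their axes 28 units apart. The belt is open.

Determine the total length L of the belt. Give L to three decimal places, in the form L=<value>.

L=145.203

open belt: β = asin((r2−r1)/C) = asin(-11/28) = -23.1324°
wrap1 = π − 2β = 226.2648°
wrap2 = π + 2β = 133.7352°
tangent length = C·cosβ = 25.7488
L = r1·wrap1 + r2·wrap2 + 2·C·cosβ = 19·3.9491 + 8·2.3341 + 2·25.7488 = 145.2028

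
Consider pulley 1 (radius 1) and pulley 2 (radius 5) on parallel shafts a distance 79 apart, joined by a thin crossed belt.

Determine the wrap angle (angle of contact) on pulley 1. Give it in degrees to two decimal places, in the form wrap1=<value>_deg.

wrap1=188.71_deg

crossed belt: β = asin((r1+r2)/C) = asin(6/79) = 4.3558°
wrap1 = wrap2 = π + 2β = 188.7115°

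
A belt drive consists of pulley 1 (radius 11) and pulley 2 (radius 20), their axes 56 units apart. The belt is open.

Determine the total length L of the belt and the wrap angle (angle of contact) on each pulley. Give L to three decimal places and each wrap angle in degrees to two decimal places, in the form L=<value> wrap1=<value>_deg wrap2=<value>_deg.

open belt: β = asin((r2−r1)/C) = asin(9/56) = 9.2484°
wrap1 = π − 2β = 161.5033°
wrap2 = π + 2β = 198.4967°
tangent length = C·cosβ = 55.2721
L = r1·wrap1 + r2·wrap2 + 2·C·cosβ = 11·2.8188 + 20·3.4644 + 2·55.2721 = 210.8389

L=210.839 wrap1=161.50_deg wrap2=198.50_deg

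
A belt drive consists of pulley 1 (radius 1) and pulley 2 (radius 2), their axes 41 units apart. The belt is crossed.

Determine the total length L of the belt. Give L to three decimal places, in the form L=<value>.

crossed belt: β = asin((r1+r2)/C) = asin(3/41) = 4.1961°
wrap1 = wrap2 = π + 2β = 188.3922°
tangent length = C·cosβ = 40.8901
L = (r1+r2)·wrap + 2·C·cosβ = 3·3.2881 + 2·40.8901 = 91.6444

L=91.644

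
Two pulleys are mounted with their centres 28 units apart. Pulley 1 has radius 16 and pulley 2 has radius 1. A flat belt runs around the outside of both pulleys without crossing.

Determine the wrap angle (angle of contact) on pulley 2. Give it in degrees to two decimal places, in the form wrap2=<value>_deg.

wrap2=115.22_deg

open belt: β = asin((r2−r1)/C) = asin(-15/28) = -32.3924°
wrap1 = π − 2β = 244.7847°
wrap2 = π + 2β = 115.2153°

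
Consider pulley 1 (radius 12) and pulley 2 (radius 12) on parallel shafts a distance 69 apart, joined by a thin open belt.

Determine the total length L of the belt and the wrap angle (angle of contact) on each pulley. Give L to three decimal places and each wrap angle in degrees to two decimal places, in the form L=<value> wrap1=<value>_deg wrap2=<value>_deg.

L=213.398 wrap1=180.00_deg wrap2=180.00_deg

open belt: β = asin((r2−r1)/C) = asin(0/69) = 0.0000°
wrap1 = π − 2β = 180.0000°
wrap2 = π + 2β = 180.0000°
tangent length = C·cosβ = 69.0000
L = r1·wrap1 + r2·wrap2 + 2·C·cosβ = 12·3.1416 + 12·3.1416 + 2·69.0000 = 213.3982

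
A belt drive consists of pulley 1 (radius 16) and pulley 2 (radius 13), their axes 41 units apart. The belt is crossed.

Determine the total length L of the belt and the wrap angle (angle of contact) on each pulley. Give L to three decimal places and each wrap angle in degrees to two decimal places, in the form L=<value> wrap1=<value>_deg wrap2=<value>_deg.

crossed belt: β = asin((r1+r2)/C) = asin(29/41) = 45.0170°
wrap1 = wrap2 = π + 2β = 270.0341°
tangent length = C·cosβ = 28.9828
L = (r1+r2)·wrap + 2·C·cosβ = 29·4.7130 + 2·28.9828 = 194.6420

L=194.642 wrap1=270.03_deg wrap2=270.03_deg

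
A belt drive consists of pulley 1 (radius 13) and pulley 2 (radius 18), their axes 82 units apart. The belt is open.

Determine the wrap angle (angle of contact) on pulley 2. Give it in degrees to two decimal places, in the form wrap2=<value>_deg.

open belt: β = asin((r2−r1)/C) = asin(5/82) = 3.4958°
wrap1 = π − 2β = 173.0084°
wrap2 = π + 2β = 186.9916°

wrap2=186.99_deg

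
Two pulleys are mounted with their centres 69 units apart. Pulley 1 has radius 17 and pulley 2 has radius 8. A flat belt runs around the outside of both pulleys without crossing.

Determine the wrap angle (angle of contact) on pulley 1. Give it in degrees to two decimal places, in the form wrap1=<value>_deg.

wrap1=194.99_deg

open belt: β = asin((r2−r1)/C) = asin(-9/69) = -7.4947°
wrap1 = π − 2β = 194.9894°
wrap2 = π + 2β = 165.0106°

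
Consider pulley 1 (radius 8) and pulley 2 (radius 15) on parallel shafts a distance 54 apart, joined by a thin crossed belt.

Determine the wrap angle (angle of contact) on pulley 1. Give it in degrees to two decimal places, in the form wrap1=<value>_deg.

crossed belt: β = asin((r1+r2)/C) = asin(23/54) = 25.2093°
wrap1 = wrap2 = π + 2β = 230.4186°

wrap1=230.42_deg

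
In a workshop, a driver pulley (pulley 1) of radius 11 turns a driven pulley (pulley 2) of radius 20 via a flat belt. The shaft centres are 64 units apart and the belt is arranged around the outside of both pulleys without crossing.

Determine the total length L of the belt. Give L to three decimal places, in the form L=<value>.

L=226.657

open belt: β = asin((r2−r1)/C) = asin(9/64) = 8.0840°
wrap1 = π − 2β = 163.8320°
wrap2 = π + 2β = 196.1680°
tangent length = C·cosβ = 63.3640
L = r1·wrap1 + r2·wrap2 + 2·C·cosβ = 11·2.8594 + 20·3.4238 + 2·63.3640 = 226.6571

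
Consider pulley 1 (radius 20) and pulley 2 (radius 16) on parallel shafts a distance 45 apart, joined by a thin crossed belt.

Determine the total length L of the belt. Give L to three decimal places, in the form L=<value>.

L=233.863

crossed belt: β = asin((r1+r2)/C) = asin(36/45) = 53.1301°
wrap1 = wrap2 = π + 2β = 286.2602°
tangent length = C·cosβ = 27.0000
L = (r1+r2)·wrap + 2·C·cosβ = 36·4.9962 + 2·27.0000 = 233.8626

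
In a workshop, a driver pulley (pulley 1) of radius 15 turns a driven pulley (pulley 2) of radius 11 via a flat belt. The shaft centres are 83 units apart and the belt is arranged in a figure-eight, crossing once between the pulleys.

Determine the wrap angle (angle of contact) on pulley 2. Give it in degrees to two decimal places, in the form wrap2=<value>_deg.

wrap2=216.51_deg

crossed belt: β = asin((r1+r2)/C) = asin(26/83) = 18.2554°
wrap1 = wrap2 = π + 2β = 216.5108°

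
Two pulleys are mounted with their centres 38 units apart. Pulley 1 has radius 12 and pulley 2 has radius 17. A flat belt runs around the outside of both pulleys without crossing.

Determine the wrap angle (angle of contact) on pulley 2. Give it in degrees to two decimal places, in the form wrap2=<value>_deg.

wrap2=195.12_deg

open belt: β = asin((r2−r1)/C) = asin(5/38) = 7.5608°
wrap1 = π − 2β = 164.8783°
wrap2 = π + 2β = 195.1217°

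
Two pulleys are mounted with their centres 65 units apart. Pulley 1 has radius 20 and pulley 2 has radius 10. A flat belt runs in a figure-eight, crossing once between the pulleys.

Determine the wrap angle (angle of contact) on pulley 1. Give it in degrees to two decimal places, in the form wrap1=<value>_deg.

crossed belt: β = asin((r1+r2)/C) = asin(30/65) = 27.4864°
wrap1 = wrap2 = π + 2β = 234.9729°

wrap1=234.97_deg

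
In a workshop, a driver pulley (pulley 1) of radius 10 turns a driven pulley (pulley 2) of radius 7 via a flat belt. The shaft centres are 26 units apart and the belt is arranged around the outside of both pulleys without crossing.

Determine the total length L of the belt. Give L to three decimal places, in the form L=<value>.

open belt: β = asin((r2−r1)/C) = asin(-3/26) = -6.6258°
wrap1 = π − 2β = 193.2516°
wrap2 = π + 2β = 166.7484°
tangent length = C·cosβ = 25.8263
L = r1·wrap1 + r2·wrap2 + 2·C·cosβ = 10·3.3729 + 7·2.9103 + 2·25.8263 = 105.7536

L=105.754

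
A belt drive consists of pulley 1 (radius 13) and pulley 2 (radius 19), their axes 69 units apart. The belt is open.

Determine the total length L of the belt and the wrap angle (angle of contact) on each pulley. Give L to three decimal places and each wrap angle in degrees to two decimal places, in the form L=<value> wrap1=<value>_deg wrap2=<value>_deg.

L=239.053 wrap1=170.02_deg wrap2=189.98_deg

open belt: β = asin((r2−r1)/C) = asin(6/69) = 4.9885°
wrap1 = π − 2β = 170.0229°
wrap2 = π + 2β = 189.9771°
tangent length = C·cosβ = 68.7386
L = r1·wrap1 + r2·wrap2 + 2·C·cosβ = 13·2.9675 + 19·3.3157 + 2·68.7386 = 239.0530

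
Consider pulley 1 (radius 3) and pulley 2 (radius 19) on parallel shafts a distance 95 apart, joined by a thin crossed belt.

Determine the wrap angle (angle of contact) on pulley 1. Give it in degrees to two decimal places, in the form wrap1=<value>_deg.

crossed belt: β = asin((r1+r2)/C) = asin(22/95) = 13.3900°
wrap1 = wrap2 = π + 2β = 206.7801°

wrap1=206.78_deg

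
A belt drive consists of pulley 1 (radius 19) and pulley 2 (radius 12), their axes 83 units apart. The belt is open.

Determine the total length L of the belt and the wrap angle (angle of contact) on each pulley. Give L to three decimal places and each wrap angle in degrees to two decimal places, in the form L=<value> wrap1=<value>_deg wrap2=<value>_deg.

L=263.980 wrap1=189.68_deg wrap2=170.32_deg

open belt: β = asin((r2−r1)/C) = asin(-7/83) = -4.8379°
wrap1 = π − 2β = 189.6758°
wrap2 = π + 2β = 170.3242°
tangent length = C·cosβ = 82.7043
L = r1·wrap1 + r2·wrap2 + 2·C·cosβ = 19·3.3105 + 12·2.9727 + 2·82.7043 = 263.9801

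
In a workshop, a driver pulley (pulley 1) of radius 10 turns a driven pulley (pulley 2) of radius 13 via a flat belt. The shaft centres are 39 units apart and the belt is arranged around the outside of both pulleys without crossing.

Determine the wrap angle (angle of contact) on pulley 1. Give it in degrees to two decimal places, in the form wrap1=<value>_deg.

wrap1=171.18_deg

open belt: β = asin((r2−r1)/C) = asin(3/39) = 4.4117°
wrap1 = π − 2β = 171.1765°
wrap2 = π + 2β = 188.8235°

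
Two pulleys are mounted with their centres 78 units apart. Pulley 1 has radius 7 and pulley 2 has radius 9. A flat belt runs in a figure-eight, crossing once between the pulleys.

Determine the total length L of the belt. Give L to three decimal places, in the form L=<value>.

L=209.559

crossed belt: β = asin((r1+r2)/C) = asin(16/78) = 11.8370°
wrap1 = wrap2 = π + 2β = 203.6740°
tangent length = C·cosβ = 76.3413
L = (r1+r2)·wrap + 2·C·cosβ = 16·3.5548 + 2·76.3413 = 209.5592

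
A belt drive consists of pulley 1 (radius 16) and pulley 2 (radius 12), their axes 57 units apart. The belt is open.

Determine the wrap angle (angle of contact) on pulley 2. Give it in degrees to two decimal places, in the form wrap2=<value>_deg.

open belt: β = asin((r2−r1)/C) = asin(-4/57) = -4.0241°
wrap1 = π − 2β = 188.0481°
wrap2 = π + 2β = 171.9519°

wrap2=171.95_deg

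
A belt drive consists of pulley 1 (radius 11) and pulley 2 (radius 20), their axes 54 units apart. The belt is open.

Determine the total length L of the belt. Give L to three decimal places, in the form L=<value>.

open belt: β = asin((r2−r1)/C) = asin(9/54) = 9.5941°
wrap1 = π − 2β = 160.8119°
wrap2 = π + 2β = 199.1881°
tangent length = C·cosβ = 53.2447
L = r1·wrap1 + r2·wrap2 + 2·C·cosβ = 11·2.8067 + 20·3.4765 + 2·53.2447 = 206.8929

L=206.893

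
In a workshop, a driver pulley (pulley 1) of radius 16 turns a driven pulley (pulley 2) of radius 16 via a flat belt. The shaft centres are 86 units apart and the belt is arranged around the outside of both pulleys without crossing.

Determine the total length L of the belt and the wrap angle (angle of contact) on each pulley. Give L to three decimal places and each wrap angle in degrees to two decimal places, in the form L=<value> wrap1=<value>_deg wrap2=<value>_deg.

open belt: β = asin((r2−r1)/C) = asin(0/86) = 0.0000°
wrap1 = π − 2β = 180.0000°
wrap2 = π + 2β = 180.0000°
tangent length = C·cosβ = 86.0000
L = r1·wrap1 + r2·wrap2 + 2·C·cosβ = 16·3.1416 + 16·3.1416 + 2·86.0000 = 272.5310

L=272.531 wrap1=180.00_deg wrap2=180.00_deg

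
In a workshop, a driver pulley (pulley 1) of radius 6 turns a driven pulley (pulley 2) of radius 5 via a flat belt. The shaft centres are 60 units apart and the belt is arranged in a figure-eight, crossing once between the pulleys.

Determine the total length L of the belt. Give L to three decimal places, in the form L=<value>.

crossed belt: β = asin((r1+r2)/C) = asin(11/60) = 10.5640°
wrap1 = wrap2 = π + 2β = 201.1280°
tangent length = C·cosβ = 58.9830
L = (r1+r2)·wrap + 2·C·cosβ = 11·3.5103 + 2·58.9830 = 156.5799

L=156.580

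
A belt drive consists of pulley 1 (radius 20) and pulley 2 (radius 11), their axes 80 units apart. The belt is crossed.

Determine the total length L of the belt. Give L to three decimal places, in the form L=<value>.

L=269.559

crossed belt: β = asin((r1+r2)/C) = asin(31/80) = 22.7990°
wrap1 = wrap2 = π + 2β = 225.5981°
tangent length = C·cosβ = 73.7496
L = (r1+r2)·wrap + 2·C·cosβ = 31·3.9374 + 2·73.7496 = 269.5595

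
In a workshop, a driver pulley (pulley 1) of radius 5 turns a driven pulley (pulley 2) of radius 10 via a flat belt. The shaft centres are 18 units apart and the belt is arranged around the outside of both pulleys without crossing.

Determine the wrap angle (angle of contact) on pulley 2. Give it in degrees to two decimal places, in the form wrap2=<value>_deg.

wrap2=212.26_deg

open belt: β = asin((r2−r1)/C) = asin(5/18) = 16.1276°
wrap1 = π − 2β = 147.7448°
wrap2 = π + 2β = 212.2552°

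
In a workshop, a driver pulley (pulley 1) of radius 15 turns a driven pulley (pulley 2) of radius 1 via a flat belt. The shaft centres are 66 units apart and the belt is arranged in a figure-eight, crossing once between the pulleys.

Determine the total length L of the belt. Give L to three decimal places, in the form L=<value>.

L=186.164

crossed belt: β = asin((r1+r2)/C) = asin(16/66) = 14.0297°
wrap1 = wrap2 = π + 2β = 208.0593°
tangent length = C·cosβ = 64.0312
L = (r1+r2)·wrap + 2·C·cosβ = 16·3.6313 + 2·64.0312 = 186.1636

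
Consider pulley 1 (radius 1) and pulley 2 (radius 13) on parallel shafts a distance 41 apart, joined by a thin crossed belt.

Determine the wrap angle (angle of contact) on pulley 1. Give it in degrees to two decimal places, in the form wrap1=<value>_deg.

crossed belt: β = asin((r1+r2)/C) = asin(14/41) = 19.9661°
wrap1 = wrap2 = π + 2β = 219.9321°

wrap1=219.93_deg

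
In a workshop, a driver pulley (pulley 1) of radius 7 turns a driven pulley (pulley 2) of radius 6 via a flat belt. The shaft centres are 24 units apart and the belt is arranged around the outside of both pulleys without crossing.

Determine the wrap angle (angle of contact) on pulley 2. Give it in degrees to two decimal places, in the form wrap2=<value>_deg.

open belt: β = asin((r2−r1)/C) = asin(-1/24) = -2.3880°
wrap1 = π − 2β = 184.7760°
wrap2 = π + 2β = 175.2240°

wrap2=175.22_deg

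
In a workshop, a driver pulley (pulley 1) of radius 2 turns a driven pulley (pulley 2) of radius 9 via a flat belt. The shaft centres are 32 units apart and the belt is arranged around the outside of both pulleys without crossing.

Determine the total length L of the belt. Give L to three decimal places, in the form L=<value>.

open belt: β = asin((r2−r1)/C) = asin(7/32) = 12.6356°
wrap1 = π − 2β = 154.7287°
wrap2 = π + 2β = 205.2713°
tangent length = C·cosβ = 31.2250
L = r1·wrap1 + r2·wrap2 + 2·C·cosβ = 2·2.7005 + 9·3.5827 + 2·31.2250 = 100.0950

L=100.095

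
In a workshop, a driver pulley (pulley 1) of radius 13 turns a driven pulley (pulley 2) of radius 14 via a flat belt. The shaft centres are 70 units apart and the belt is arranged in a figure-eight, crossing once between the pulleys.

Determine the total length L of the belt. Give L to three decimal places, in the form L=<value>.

L=235.373

crossed belt: β = asin((r1+r2)/C) = asin(27/70) = 22.6881°
wrap1 = wrap2 = π + 2β = 225.3762°
tangent length = C·cosβ = 64.5833
L = (r1+r2)·wrap + 2·C·cosβ = 27·3.9336 + 2·64.5833 = 235.3726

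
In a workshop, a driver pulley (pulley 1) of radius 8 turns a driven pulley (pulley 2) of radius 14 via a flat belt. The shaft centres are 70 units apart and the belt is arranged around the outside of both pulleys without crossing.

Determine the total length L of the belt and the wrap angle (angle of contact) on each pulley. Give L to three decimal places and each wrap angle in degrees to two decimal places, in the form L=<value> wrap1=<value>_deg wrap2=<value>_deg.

open belt: β = asin((r2−r1)/C) = asin(6/70) = 4.9171°
wrap1 = π − 2β = 170.1658°
wrap2 = π + 2β = 189.8342°
tangent length = C·cosβ = 69.7424
L = r1·wrap1 + r2·wrap2 + 2·C·cosβ = 8·2.9700 + 14·3.3132 + 2·69.7424 = 209.6296

L=209.630 wrap1=170.17_deg wrap2=189.83_deg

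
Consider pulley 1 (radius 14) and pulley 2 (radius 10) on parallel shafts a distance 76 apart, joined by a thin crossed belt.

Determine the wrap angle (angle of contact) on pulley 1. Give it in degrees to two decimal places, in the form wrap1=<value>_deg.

wrap1=216.82_deg

crossed belt: β = asin((r1+r2)/C) = asin(24/76) = 18.4085°
wrap1 = wrap2 = π + 2β = 216.8170°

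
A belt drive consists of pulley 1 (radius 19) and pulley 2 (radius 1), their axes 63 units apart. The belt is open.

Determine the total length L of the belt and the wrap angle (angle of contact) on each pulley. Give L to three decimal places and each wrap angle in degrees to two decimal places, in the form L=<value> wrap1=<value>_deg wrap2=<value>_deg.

L=194.011 wrap1=213.20_deg wrap2=146.80_deg

open belt: β = asin((r2−r1)/C) = asin(-18/63) = -16.6015°
wrap1 = π − 2β = 213.2031°
wrap2 = π + 2β = 146.7969°
tangent length = C·cosβ = 60.3738
L = r1·wrap1 + r2·wrap2 + 2·C·cosβ = 19·3.7211 + 1·2.5621 + 2·60.3738 = 194.0106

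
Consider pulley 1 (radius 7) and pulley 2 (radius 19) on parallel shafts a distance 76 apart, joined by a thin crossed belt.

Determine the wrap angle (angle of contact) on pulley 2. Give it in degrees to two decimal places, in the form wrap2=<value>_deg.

crossed belt: β = asin((r1+r2)/C) = asin(26/76) = 20.0052°
wrap1 = wrap2 = π + 2β = 220.0104°

wrap2=220.01_deg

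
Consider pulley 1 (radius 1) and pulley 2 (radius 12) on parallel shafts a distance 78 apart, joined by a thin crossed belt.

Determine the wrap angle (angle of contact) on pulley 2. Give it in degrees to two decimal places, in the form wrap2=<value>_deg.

wrap2=199.19_deg

crossed belt: β = asin((r1+r2)/C) = asin(13/78) = 9.5941°
wrap1 = wrap2 = π + 2β = 199.1881°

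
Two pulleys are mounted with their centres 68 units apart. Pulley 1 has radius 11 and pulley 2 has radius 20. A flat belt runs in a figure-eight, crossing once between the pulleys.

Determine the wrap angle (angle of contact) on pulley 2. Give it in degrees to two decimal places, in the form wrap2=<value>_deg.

crossed belt: β = asin((r1+r2)/C) = asin(31/68) = 27.1217°
wrap1 = wrap2 = π + 2β = 234.2434°

wrap2=234.24_deg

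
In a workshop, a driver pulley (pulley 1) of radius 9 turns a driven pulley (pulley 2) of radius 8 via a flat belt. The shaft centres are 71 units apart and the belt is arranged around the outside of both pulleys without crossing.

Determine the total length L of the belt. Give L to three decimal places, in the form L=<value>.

L=195.421

open belt: β = asin((r2−r1)/C) = asin(-1/71) = -0.8070°
wrap1 = π − 2β = 181.6140°
wrap2 = π + 2β = 178.3860°
tangent length = C·cosβ = 70.9930
L = r1·wrap1 + r2·wrap2 + 2·C·cosβ = 9·3.1698 + 8·3.1134 + 2·70.9930 = 195.4212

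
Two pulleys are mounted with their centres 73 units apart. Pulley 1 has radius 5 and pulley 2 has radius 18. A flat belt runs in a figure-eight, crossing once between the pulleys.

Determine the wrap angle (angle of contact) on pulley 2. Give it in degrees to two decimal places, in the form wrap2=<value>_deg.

wrap2=216.73_deg

crossed belt: β = asin((r1+r2)/C) = asin(23/73) = 18.3649°
wrap1 = wrap2 = π + 2β = 216.7299°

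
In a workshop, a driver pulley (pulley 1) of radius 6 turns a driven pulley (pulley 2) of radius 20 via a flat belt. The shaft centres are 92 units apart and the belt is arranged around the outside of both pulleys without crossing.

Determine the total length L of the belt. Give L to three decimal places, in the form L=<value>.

L=267.816

open belt: β = asin((r2−r1)/C) = asin(14/92) = 8.7529°
wrap1 = π − 2β = 162.4941°
wrap2 = π + 2β = 197.5059°
tangent length = C·cosβ = 90.9285
L = r1·wrap1 + r2·wrap2 + 2·C·cosβ = 6·2.8361 + 20·3.4471 + 2·90.9285 = 267.8160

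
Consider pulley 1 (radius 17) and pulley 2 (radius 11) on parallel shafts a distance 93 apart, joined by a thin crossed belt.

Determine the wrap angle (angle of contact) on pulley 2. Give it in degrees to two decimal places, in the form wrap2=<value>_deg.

wrap2=215.04_deg

crossed belt: β = asin((r1+r2)/C) = asin(28/93) = 17.5222°
wrap1 = wrap2 = π + 2β = 215.0444°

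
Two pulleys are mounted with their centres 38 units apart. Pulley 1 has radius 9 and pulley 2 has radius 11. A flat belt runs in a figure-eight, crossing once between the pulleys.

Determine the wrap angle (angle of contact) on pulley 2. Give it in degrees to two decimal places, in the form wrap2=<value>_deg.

crossed belt: β = asin((r1+r2)/C) = asin(20/38) = 31.7569°
wrap1 = wrap2 = π + 2β = 243.5137°

wrap2=243.51_deg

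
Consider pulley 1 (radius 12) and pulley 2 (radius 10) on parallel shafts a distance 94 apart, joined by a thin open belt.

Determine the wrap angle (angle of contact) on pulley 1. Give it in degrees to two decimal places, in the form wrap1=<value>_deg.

open belt: β = asin((r2−r1)/C) = asin(-2/94) = -1.2192°
wrap1 = π − 2β = 182.4383°
wrap2 = π + 2β = 177.5617°

wrap1=182.44_deg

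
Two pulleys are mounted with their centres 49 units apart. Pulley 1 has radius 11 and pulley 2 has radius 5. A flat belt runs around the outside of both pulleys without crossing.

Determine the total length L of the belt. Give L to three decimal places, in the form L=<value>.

open belt: β = asin((r2−r1)/C) = asin(-6/49) = -7.0335°
wrap1 = π − 2β = 194.0669°
wrap2 = π + 2β = 165.9331°
tangent length = C·cosβ = 48.6313
L = r1·wrap1 + r2·wrap2 + 2·C·cosβ = 11·3.3871 + 5·2.8961 + 2·48.6313 = 149.0011

L=149.001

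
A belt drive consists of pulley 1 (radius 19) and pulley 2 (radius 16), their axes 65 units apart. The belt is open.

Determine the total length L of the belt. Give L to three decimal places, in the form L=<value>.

L=240.094

open belt: β = asin((r2−r1)/C) = asin(-3/65) = -2.6454°
wrap1 = π − 2β = 185.2907°
wrap2 = π + 2β = 174.7093°
tangent length = C·cosβ = 64.9307
L = r1·wrap1 + r2·wrap2 + 2·C·cosβ = 19·3.2339 + 16·3.0493 + 2·64.9307 = 240.0942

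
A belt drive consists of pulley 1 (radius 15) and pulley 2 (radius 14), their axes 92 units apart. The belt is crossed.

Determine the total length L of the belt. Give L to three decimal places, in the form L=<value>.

L=284.326

crossed belt: β = asin((r1+r2)/C) = asin(29/92) = 18.3739°
wrap1 = wrap2 = π + 2β = 216.7479°
tangent length = C·cosβ = 87.3098
L = (r1+r2)·wrap + 2·C·cosβ = 29·3.7830 + 2·87.3098 = 284.3255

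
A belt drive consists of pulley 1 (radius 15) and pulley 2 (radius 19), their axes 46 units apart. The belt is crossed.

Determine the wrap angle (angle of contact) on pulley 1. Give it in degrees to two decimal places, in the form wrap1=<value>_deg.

crossed belt: β = asin((r1+r2)/C) = asin(34/46) = 47.6574°
wrap1 = wrap2 = π + 2β = 275.3148°

wrap1=275.31_deg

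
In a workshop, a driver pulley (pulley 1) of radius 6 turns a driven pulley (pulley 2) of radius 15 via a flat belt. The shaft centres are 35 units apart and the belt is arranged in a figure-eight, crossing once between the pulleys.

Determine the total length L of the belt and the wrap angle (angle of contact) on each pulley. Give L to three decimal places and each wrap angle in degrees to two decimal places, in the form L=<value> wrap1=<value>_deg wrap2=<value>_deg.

crossed belt: β = asin((r1+r2)/C) = asin(21/35) = 36.8699°
wrap1 = wrap2 = π + 2β = 253.7398°
tangent length = C·cosβ = 28.0000
L = (r1+r2)·wrap + 2·C·cosβ = 21·4.4286 + 2·28.0000 = 149.0005

L=149.000 wrap1=253.74_deg wrap2=253.74_deg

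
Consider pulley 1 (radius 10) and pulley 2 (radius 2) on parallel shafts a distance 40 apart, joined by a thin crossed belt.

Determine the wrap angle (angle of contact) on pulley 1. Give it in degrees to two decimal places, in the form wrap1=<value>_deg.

wrap1=214.92_deg

crossed belt: β = asin((r1+r2)/C) = asin(12/40) = 17.4576°
wrap1 = wrap2 = π + 2β = 214.9152°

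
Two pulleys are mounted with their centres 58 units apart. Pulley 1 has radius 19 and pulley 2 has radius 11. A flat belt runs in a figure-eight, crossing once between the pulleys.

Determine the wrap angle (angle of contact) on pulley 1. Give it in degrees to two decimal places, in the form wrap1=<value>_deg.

wrap1=242.29_deg

crossed belt: β = asin((r1+r2)/C) = asin(30/58) = 31.1474°
wrap1 = wrap2 = π + 2β = 242.2948°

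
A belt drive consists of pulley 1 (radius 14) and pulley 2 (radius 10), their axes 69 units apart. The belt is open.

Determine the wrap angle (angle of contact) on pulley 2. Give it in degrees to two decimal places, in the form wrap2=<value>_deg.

open belt: β = asin((r2−r1)/C) = asin(-4/69) = -3.3234°
wrap1 = π − 2β = 186.6467°
wrap2 = π + 2β = 173.3533°

wrap2=173.35_deg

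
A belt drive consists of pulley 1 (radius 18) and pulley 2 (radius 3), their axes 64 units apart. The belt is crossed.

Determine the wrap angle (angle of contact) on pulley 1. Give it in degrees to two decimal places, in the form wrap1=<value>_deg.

wrap1=218.31_deg

crossed belt: β = asin((r1+r2)/C) = asin(21/64) = 19.1550°
wrap1 = wrap2 = π + 2β = 218.3100°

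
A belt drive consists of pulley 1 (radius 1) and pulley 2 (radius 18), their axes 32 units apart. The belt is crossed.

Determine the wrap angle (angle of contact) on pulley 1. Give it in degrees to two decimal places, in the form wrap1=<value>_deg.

crossed belt: β = asin((r1+r2)/C) = asin(19/32) = 36.4236°
wrap1 = wrap2 = π + 2β = 252.8471°

wrap1=252.85_deg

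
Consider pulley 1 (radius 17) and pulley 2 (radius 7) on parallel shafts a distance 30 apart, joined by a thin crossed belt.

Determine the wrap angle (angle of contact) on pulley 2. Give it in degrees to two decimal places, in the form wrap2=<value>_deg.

wrap2=286.26_deg

crossed belt: β = asin((r1+r2)/C) = asin(24/30) = 53.1301°
wrap1 = wrap2 = π + 2β = 286.2602°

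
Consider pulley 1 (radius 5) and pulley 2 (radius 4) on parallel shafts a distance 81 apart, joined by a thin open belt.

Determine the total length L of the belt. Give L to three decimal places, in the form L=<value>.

open belt: β = asin((r2−r1)/C) = asin(-1/81) = -0.7074°
wrap1 = π − 2β = 181.4147°
wrap2 = π + 2β = 178.5853°
tangent length = C·cosβ = 80.9938
L = r1·wrap1 + r2·wrap2 + 2·C·cosβ = 5·3.1663 + 4·3.1169 + 2·80.9938 = 190.2867

L=190.287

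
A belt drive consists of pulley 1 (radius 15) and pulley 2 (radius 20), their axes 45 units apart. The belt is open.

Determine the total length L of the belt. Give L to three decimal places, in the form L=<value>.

L=200.512

open belt: β = asin((r2−r1)/C) = asin(5/45) = 6.3794°
wrap1 = π − 2β = 167.2413°
wrap2 = π + 2β = 192.7587°
tangent length = C·cosβ = 44.7214
L = r1·wrap1 + r2·wrap2 + 2·C·cosβ = 15·2.9189 + 20·3.3643 + 2·44.7214 = 200.5119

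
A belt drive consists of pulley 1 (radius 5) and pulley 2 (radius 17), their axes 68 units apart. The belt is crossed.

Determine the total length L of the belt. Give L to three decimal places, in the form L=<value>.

L=212.297

crossed belt: β = asin((r1+r2)/C) = asin(22/68) = 18.8765°
wrap1 = wrap2 = π + 2β = 217.7530°
tangent length = C·cosβ = 64.3428
L = (r1+r2)·wrap + 2·C·cosβ = 22·3.8005 + 2·64.3428 = 212.2968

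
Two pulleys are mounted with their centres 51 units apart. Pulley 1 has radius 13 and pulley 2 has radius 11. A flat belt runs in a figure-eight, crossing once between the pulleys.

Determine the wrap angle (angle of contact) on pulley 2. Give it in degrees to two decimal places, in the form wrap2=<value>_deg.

wrap2=236.14_deg

crossed belt: β = asin((r1+r2)/C) = asin(24/51) = 28.0725°
wrap1 = wrap2 = π + 2β = 236.1450°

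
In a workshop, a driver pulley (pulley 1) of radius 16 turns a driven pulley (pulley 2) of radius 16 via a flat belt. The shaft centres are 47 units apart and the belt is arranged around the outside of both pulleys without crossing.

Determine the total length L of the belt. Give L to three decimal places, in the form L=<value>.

L=194.531

open belt: β = asin((r2−r1)/C) = asin(0/47) = 0.0000°
wrap1 = π − 2β = 180.0000°
wrap2 = π + 2β = 180.0000°
tangent length = C·cosβ = 47.0000
L = r1·wrap1 + r2·wrap2 + 2·C·cosβ = 16·3.1416 + 16·3.1416 + 2·47.0000 = 194.5310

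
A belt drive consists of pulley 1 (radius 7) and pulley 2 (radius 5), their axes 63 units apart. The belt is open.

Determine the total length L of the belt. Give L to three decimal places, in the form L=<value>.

open belt: β = asin((r2−r1)/C) = asin(-2/63) = -1.8192°
wrap1 = π − 2β = 183.6384°
wrap2 = π + 2β = 176.3616°
tangent length = C·cosβ = 62.9682
L = r1·wrap1 + r2·wrap2 + 2·C·cosβ = 7·3.2051 + 5·3.0781 + 2·62.9682 = 163.7626

L=163.763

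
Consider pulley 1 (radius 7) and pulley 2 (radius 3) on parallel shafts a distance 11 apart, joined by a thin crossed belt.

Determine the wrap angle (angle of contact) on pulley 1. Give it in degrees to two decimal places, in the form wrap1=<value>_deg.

crossed belt: β = asin((r1+r2)/C) = asin(10/11) = 65.3800°
wrap1 = wrap2 = π + 2β = 310.7600°

wrap1=310.76_deg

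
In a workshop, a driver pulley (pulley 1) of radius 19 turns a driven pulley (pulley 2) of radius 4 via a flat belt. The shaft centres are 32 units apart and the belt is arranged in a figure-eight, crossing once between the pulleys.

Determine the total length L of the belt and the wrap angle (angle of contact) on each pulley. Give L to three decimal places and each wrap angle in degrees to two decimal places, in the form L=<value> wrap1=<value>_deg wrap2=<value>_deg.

L=153.646 wrap1=271.90_deg wrap2=271.90_deg

crossed belt: β = asin((r1+r2)/C) = asin(23/32) = 45.9514°
wrap1 = wrap2 = π + 2β = 271.9027°
tangent length = C·cosβ = 22.2486
L = (r1+r2)·wrap + 2·C·cosβ = 23·4.7456 + 2·22.2486 = 153.6459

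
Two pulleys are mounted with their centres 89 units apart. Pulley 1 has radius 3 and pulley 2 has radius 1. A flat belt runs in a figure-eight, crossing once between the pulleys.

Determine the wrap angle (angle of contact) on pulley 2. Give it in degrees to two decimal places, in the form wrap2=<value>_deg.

crossed belt: β = asin((r1+r2)/C) = asin(4/89) = 2.5760°
wrap1 = wrap2 = π + 2β = 185.1519°

wrap2=185.15_deg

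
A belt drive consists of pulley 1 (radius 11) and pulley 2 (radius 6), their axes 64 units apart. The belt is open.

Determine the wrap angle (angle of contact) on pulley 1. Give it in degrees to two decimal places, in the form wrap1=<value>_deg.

open belt: β = asin((r2−r1)/C) = asin(-5/64) = -4.4808°
wrap1 = π − 2β = 188.9616°
wrap2 = π + 2β = 171.0384°

wrap1=188.96_deg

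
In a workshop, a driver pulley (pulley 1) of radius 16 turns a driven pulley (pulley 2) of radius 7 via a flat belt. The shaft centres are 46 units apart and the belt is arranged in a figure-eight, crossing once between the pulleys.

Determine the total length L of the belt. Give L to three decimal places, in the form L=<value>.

crossed belt: β = asin((r1+r2)/C) = asin(23/46) = 30.0000°
wrap1 = wrap2 = π + 2β = 240.0000°
tangent length = C·cosβ = 39.8372
L = (r1+r2)·wrap + 2·C·cosβ = 23·4.1888 + 2·39.8372 = 176.0165

L=176.017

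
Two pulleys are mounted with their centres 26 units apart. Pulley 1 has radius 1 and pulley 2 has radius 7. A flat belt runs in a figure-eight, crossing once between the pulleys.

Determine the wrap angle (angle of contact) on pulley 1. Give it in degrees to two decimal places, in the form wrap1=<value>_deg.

wrap1=215.84_deg

crossed belt: β = asin((r1+r2)/C) = asin(8/26) = 17.9202°
wrap1 = wrap2 = π + 2β = 215.8404°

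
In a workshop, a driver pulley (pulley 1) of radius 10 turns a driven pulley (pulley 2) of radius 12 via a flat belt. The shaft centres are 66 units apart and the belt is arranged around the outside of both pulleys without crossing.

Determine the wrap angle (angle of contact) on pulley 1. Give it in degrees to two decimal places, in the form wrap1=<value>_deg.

wrap1=176.53_deg

open belt: β = asin((r2−r1)/C) = asin(2/66) = 1.7365°
wrap1 = π − 2β = 176.5270°
wrap2 = π + 2β = 183.4730°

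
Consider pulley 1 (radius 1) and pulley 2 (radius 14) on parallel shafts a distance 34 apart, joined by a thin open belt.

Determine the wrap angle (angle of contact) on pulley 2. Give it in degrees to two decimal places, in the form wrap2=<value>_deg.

wrap2=224.96_deg

open belt: β = asin((r2−r1)/C) = asin(13/34) = 22.4795°
wrap1 = π − 2β = 135.0410°
wrap2 = π + 2β = 224.9590°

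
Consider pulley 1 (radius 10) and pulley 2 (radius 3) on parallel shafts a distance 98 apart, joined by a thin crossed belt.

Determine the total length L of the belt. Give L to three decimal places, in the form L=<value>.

crossed belt: β = asin((r1+r2)/C) = asin(13/98) = 7.6229°
wrap1 = wrap2 = π + 2β = 195.2459°
tangent length = C·cosβ = 97.1339
L = (r1+r2)·wrap + 2·C·cosβ = 13·3.4077 + 2·97.1339 = 238.5677

L=238.568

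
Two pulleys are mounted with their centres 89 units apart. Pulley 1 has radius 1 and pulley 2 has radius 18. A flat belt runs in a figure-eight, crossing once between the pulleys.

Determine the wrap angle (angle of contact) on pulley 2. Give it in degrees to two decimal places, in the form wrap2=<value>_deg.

crossed belt: β = asin((r1+r2)/C) = asin(19/89) = 12.3266°
wrap1 = wrap2 = π + 2β = 204.6531°

wrap2=204.65_deg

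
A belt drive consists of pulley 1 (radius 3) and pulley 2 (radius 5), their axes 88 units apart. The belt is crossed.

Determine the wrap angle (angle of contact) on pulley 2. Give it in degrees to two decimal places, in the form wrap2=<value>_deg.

wrap2=190.43_deg

crossed belt: β = asin((r1+r2)/C) = asin(8/88) = 5.2159°
wrap1 = wrap2 = π + 2β = 190.4318°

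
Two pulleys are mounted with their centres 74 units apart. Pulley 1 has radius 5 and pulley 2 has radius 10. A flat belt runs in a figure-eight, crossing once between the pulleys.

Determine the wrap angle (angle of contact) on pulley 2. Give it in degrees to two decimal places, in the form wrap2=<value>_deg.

wrap2=203.39_deg

crossed belt: β = asin((r1+r2)/C) = asin(15/74) = 11.6951°
wrap1 = wrap2 = π + 2β = 203.3901°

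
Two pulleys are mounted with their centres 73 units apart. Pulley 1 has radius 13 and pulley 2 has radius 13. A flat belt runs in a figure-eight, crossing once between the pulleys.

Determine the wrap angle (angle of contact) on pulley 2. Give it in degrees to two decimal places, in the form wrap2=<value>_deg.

crossed belt: β = asin((r1+r2)/C) = asin(26/73) = 20.8648°
wrap1 = wrap2 = π + 2β = 221.7296°

wrap2=221.73_deg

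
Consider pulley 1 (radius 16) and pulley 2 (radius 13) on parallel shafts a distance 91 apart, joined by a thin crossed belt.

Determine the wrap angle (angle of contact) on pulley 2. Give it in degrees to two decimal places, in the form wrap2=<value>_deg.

crossed belt: β = asin((r1+r2)/C) = asin(29/91) = 18.5832°
wrap1 = wrap2 = π + 2β = 217.1664°

wrap2=217.17_deg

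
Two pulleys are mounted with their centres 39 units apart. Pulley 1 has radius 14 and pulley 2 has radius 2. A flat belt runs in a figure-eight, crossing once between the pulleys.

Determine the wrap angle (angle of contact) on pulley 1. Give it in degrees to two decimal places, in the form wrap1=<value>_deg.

crossed belt: β = asin((r1+r2)/C) = asin(16/39) = 24.2209°
wrap1 = wrap2 = π + 2β = 228.4419°

wrap1=228.44_deg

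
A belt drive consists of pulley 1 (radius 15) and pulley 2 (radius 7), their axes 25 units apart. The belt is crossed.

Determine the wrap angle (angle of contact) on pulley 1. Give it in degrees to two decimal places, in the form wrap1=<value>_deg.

crossed belt: β = asin((r1+r2)/C) = asin(22/25) = 61.6424°
wrap1 = wrap2 = π + 2β = 303.2847°

wrap1=303.28_deg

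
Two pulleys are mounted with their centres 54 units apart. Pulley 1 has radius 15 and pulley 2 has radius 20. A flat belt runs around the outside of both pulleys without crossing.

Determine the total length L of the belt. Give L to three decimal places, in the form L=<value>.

open belt: β = asin((r2−r1)/C) = asin(5/54) = 5.3128°
wrap1 = π − 2β = 169.3745°
wrap2 = π + 2β = 190.6255°
tangent length = C·cosβ = 53.7680
L = r1·wrap1 + r2·wrap2 + 2·C·cosβ = 15·2.9561 + 20·3.3270 + 2·53.7680 = 218.4190

L=218.419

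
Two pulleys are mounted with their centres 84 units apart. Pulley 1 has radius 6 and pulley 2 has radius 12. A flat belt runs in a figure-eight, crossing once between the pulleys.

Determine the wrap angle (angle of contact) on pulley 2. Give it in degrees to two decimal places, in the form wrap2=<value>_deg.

crossed belt: β = asin((r1+r2)/C) = asin(18/84) = 12.3736°
wrap1 = wrap2 = π + 2β = 204.7473°

wrap2=204.75_deg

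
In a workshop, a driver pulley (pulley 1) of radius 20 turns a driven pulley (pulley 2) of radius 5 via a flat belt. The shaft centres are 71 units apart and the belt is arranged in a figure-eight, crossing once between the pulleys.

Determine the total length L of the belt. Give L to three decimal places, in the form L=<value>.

crossed belt: β = asin((r1+r2)/C) = asin(25/71) = 20.6166°
wrap1 = wrap2 = π + 2β = 221.2332°
tangent length = C·cosβ = 66.4530
L = (r1+r2)·wrap + 2·C·cosβ = 25·3.8612 + 2·66.4530 = 229.4372

L=229.437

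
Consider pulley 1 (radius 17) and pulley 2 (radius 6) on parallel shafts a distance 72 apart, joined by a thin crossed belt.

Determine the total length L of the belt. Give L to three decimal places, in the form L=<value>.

L=223.668

crossed belt: β = asin((r1+r2)/C) = asin(23/72) = 18.6293°
wrap1 = wrap2 = π + 2β = 217.2587°
tangent length = C·cosβ = 68.2276
L = (r1+r2)·wrap + 2·C·cosβ = 23·3.7919 + 2·68.2276 = 223.6683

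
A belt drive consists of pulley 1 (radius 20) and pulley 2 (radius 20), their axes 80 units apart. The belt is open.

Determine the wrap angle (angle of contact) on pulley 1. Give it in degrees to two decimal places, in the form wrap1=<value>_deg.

open belt: β = asin((r2−r1)/C) = asin(0/80) = 0.0000°
wrap1 = π − 2β = 180.0000°
wrap2 = π + 2β = 180.0000°

wrap1=180.00_deg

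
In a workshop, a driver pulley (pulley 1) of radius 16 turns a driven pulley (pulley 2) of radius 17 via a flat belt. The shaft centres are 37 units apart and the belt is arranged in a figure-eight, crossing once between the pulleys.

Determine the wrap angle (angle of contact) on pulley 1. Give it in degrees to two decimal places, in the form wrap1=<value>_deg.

wrap1=306.22_deg

crossed belt: β = asin((r1+r2)/C) = asin(33/37) = 63.1120°
wrap1 = wrap2 = π + 2β = 306.2239°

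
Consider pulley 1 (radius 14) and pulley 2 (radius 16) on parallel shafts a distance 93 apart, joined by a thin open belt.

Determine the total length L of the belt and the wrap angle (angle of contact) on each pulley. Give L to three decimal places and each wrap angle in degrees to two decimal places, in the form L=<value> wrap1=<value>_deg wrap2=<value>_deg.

L=280.291 wrap1=177.54_deg wrap2=182.46_deg

open belt: β = asin((r2−r1)/C) = asin(2/93) = 1.2323°
wrap1 = π − 2β = 177.5355°
wrap2 = π + 2β = 182.4645°
tangent length = C·cosβ = 92.9785
L = r1·wrap1 + r2·wrap2 + 2·C·cosβ = 14·3.0986 + 16·3.1846 + 2·92.9785 = 280.2908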